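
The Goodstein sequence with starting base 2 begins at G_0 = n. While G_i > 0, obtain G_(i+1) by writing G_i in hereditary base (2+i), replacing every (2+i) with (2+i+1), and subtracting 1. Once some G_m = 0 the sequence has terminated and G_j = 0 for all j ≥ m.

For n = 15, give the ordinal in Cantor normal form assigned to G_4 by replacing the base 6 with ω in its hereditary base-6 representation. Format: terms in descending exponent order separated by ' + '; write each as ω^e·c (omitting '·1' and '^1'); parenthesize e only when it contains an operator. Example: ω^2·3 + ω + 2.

base 2: 15 = 2^(2 + 1) + 2^2 + 2 + 1; at 3: 3^(3 + 1) + 3^3 + 3 + 1 = 112; next = 111
base 3: 111 = 3^(3 + 1) + 3^3 + 3; at 4: 4^(4 + 1) + 4^4 + 4 = 1284; next = 1283
base 4: 1283 = 4^(4 + 1) + 4^4 + 3; at 5: 5^(5 + 1) + 5^5 + 3 = 18753; next = 18752
base 5: 18752 = 5^(5 + 1) + 5^5 + 2; at 6: 6^(6 + 1) + 6^6 + 2 = 326594; next = 326593
base 6: 326593 = 6^(6 + 1) + 6^6 + 1; at 7: 7^(7 + 1) + 7^7 + 1 = 6588345; next = 6588344

ω^(ω + 1) + ω^ω + 1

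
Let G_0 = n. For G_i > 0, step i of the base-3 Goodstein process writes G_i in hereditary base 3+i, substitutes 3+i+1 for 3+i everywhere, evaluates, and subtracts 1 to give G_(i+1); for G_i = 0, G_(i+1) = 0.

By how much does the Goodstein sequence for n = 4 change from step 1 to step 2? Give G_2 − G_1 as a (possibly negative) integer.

step 0: 4 = 3 + 1; sub 4 for 3: 4 + 1; = 5; G_1 = 5−1 = 4
step 1: 4 = 4; sub 5 for 4: 5; = 5; G_2 = 5−1 = 4

0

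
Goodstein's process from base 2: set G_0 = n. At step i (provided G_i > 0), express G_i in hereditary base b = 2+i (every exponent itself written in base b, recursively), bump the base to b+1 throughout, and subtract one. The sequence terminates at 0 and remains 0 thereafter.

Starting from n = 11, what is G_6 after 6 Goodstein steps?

134217727

base 2: 11 = 2^(2 + 1) + 2 + 1; at 3: 3^(3 + 1) + 3 + 1 = 85; next = 84
base 3: 84 = 3^(3 + 1) + 3; at 4: 4^(4 + 1) + 4 = 1028; next = 1027
base 4: 1027 = 4^(4 + 1) + 3; at 5: 5^(5 + 1) + 3 = 15628; next = 15627
base 5: 15627 = 5^(5 + 1) + 2; at 6: 6^(6 + 1) + 2 = 279938; next = 279937
base 6: 279937 = 6^(6 + 1) + 1; at 7: 7^(7 + 1) + 1 = 5764802; next = 5764801
base 7: 5764801 = 7^(7 + 1); at 8: 8^(8 + 1) = 134217728; next = 134217727
base 8: 134217727 = 7·8^8 + 7·8^7 + 7·8^6 + 7·8^5 + 7·8^4 + 7·8^3 + 7·8^2 + 7·8 + 7; at 9: 7·9^9 + 7·9^7 + 7·9^6 + 7·9^5 + 7·9^4 + 7·9^3 + 7·9^2 + 7·9 + 7 = 2749609303; next = 2749609302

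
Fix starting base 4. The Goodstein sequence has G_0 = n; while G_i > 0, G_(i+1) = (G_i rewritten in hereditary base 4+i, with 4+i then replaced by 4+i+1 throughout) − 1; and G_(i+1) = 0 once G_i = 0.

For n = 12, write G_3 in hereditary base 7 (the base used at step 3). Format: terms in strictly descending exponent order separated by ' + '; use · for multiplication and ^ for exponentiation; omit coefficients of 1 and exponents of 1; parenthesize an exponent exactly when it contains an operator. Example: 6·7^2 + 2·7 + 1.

2·7 + 2

12 —HB4→ 3·4 —bump→ 3·5 = 15 —(−1)→ 14
14 —HB5→ 2·5 + 4 —bump→ 2·6 + 4 = 16 —(−1)→ 15
15 —HB6→ 2·6 + 3 —bump→ 2·7 + 3 = 17 —(−1)→ 16
16 —HB7→ 2·7 + 2 —bump→ 2·8 + 2 = 18 —(−1)→ 17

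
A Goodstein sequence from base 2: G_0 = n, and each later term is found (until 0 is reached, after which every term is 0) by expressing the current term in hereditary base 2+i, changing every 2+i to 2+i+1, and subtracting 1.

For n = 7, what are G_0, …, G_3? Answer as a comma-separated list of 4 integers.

(0) 7|_2 = 2^2 + 2 + 1 ↦ 3^3 + 3 + 1|_3 = 31 ⇒ 30
(1) 30|_3 = 3^3 + 3 ↦ 4^4 + 4|_4 = 260 ⇒ 259
(2) 259|_4 = 4^4 + 3 ↦ 5^5 + 3|_5 = 3128 ⇒ 3127

7, 30, 259, 3127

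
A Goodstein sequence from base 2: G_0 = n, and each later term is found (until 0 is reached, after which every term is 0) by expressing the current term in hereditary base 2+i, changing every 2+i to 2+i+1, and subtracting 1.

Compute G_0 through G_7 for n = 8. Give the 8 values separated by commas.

i=0: 8 = 2^(2 + 1) (b=2); 2→3: 3^(3 + 1) = 81; 81−1 = 80
i=1: 80 = 2·3^3 + 2·3^2 + 2·3 + 2 (b=3); 3→4: 2·4^4 + 2·4^2 + 2·4 + 2 = 554; 554−1 = 553
i=2: 553 = 2·4^4 + 2·4^2 + 2·4 + 1 (b=4); 4→5: 2·5^5 + 2·5^2 + 2·5 + 1 = 6311; 6311−1 = 6310
i=3: 6310 = 2·5^5 + 2·5^2 + 2·5 (b=5); 5→6: 2·6^6 + 2·6^2 + 2·6 = 93396; 93396−1 = 93395
i=4: 93395 = 2·6^6 + 2·6^2 + 6 + 5 (b=6); 6→7: 2·7^7 + 2·7^2 + 7 + 5 = 1647196; 1647196−1 = 1647195
i=5: 1647195 = 2·7^7 + 2·7^2 + 7 + 4 (b=7); 7→8: 2·8^8 + 2·8^2 + 8 + 4 = 33554572; 33554572−1 = 33554571
i=6: 33554571 = 2·8^8 + 2·8^2 + 8 + 3 (b=8); 8→9: 2·9^9 + 2·9^2 + 9 + 3 = 774841152; 774841152−1 = 774841151

8, 80, 553, 6310, 93395, 1647195, 33554571, 774841151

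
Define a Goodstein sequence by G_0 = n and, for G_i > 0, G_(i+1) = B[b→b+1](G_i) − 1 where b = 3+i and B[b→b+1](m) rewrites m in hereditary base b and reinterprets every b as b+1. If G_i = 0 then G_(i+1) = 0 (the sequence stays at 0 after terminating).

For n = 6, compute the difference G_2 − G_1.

0

G_0 = 6. HB_3(6) = 2·3. Bump = 8. G_1 = 7.
G_1 = 7. HB_4(7) = 4 + 3. Bump = 8. G_2 = 7.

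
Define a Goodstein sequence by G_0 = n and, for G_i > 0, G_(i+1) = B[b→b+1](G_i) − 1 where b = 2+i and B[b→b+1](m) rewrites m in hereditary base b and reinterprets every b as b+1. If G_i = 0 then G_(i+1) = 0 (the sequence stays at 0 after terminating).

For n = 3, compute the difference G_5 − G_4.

-1

[0] 3 ≡ 2 + 1 (base 2). Lift 3: 4. −1: 3.
[1] 3 ≡ 3 (base 3). Lift 4: 4. −1: 3.
[2] 3 ≡ 3 (base 4). Lift 5: 3. −1: 2.
[3] 2 ≡ 2 (base 5). Lift 6: 2. −1: 1.
[4] 1 ≡ 1 (base 6). Lift 7: 1. −1: 0.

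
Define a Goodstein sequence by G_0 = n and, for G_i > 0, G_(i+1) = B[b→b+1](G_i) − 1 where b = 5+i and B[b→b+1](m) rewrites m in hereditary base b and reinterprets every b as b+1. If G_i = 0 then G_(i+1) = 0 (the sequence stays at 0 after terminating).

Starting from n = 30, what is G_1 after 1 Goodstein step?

41

[0] 30 ≡ 5^2 + 5 (base 5). Lift 6: 42. −1: 41.
[1] 41 ≡ 6^2 + 5 (base 6). Lift 7: 54. −1: 53.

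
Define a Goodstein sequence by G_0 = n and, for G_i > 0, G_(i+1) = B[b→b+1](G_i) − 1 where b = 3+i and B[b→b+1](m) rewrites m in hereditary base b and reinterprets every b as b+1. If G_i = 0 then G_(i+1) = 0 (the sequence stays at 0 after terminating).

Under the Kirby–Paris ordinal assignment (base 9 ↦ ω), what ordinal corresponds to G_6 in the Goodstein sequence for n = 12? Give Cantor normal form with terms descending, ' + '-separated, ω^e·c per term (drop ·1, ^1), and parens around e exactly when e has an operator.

[0] 12 ≡ 3^2 + 3 (base 3). Lift 4: 20. −1: 19.
[1] 19 ≡ 4^2 + 3 (base 4). Lift 5: 28. −1: 27.
[2] 27 ≡ 5^2 + 2 (base 5). Lift 6: 38. −1: 37.
[3] 37 ≡ 6^2 + 1 (base 6). Lift 7: 50. −1: 49.
[4] 49 ≡ 7^2 (base 7). Lift 8: 64. −1: 63.
[5] 63 ≡ 7·8 + 7 (base 8). Lift 9: 70. −1: 69.
[6] 69 ≡ 7·9 + 6 (base 9). Lift 10: 76. −1: 75.

ω·7 + 6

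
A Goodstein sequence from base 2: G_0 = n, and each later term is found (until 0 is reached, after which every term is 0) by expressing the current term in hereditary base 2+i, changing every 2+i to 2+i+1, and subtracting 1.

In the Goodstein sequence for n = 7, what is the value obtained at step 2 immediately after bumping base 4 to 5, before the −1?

i=0: 7 = 2^2 + 2 + 1 (b=2); 2→3: 3^3 + 3 + 1 = 31; 31−1 = 30
i=1: 30 = 3^3 + 3 (b=3); 3→4: 4^4 + 4 = 260; 260−1 = 259
i=2: 259 = 4^4 + 3 (b=4); 4→5: 5^5 + 3 = 3128; 3128−1 = 3127

3128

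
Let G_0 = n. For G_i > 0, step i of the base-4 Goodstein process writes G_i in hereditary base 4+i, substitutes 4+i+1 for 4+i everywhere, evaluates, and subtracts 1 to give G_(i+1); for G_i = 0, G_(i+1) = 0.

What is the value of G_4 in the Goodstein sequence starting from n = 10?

13

G_0=10  [base 4] 2·4 + 2  →[4↦5]→  2·5 + 2 = 12  −1 ⇒ G_1=11
G_1=11  [base 5] 2·5 + 1  →[5↦6]→  2·6 + 1 = 13  −1 ⇒ G_2=12
G_2=12  [base 6] 2·6  →[6↦7]→  2·7 = 14  −1 ⇒ G_3=13
G_3=13  [base 7] 7 + 6  →[7↦8]→  8 + 6 = 14  −1 ⇒ G_4=13
G_4=13  [base 8] 8 + 5  →[8↦9]→  9 + 5 = 14  −1 ⇒ G_5=13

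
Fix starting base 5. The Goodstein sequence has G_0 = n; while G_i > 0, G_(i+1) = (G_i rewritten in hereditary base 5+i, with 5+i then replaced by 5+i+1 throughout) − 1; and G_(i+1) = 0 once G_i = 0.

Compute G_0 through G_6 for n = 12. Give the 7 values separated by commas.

i=0: 12 = 2·5 + 2 (b=5); 5→6: 2·6 + 2 = 14; 14−1 = 13
i=1: 13 = 2·6 + 1 (b=6); 6→7: 2·7 + 1 = 15; 15−1 = 14
i=2: 14 = 2·7 (b=7); 7→8: 2·8 = 16; 16−1 = 15
i=3: 15 = 8 + 7 (b=8); 8→9: 9 + 7 = 16; 16−1 = 15
i=4: 15 = 9 + 6 (b=9); 9→10: 10 + 6 = 16; 16−1 = 15
i=5: 15 = 10 + 5 (b=10); 10→11: 11 + 5 = 16; 16−1 = 15

12, 13, 14, 15, 15, 15, 15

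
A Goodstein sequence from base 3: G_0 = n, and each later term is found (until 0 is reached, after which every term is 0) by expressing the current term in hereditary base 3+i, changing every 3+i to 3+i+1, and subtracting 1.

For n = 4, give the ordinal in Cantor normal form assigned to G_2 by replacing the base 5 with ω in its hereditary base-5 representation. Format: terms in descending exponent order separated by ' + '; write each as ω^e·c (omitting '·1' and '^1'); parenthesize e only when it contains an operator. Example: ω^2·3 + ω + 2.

4

i=0: 4 = 3 + 1 (b=3); 3→4: 4 + 1 = 5; 5−1 = 4
i=1: 4 = 4 (b=4); 4→5: 5 = 5; 5−1 = 4
i=2: 4 = 4 (b=5); 5→6: 4 = 4; 4−1 = 3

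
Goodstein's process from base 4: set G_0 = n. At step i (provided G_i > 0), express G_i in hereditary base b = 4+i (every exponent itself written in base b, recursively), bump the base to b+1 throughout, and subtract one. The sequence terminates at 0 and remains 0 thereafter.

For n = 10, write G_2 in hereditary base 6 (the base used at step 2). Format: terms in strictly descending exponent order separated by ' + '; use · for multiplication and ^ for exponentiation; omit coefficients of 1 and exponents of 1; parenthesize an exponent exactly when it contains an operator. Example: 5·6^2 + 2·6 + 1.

2·6

G_0=10  [base 4] 2·4 + 2  →[4↦5]→  2·5 + 2 = 12  −1 ⇒ G_1=11
G_1=11  [base 5] 2·5 + 1  →[5↦6]→  2·6 + 1 = 13  −1 ⇒ G_2=12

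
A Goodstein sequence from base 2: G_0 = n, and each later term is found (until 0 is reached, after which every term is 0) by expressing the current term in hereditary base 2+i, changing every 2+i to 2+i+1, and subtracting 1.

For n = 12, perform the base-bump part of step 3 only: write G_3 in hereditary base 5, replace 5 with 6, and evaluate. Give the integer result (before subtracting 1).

base 2: 12 = 2^(2 + 1) + 2^2; at 3: 3^(3 + 1) + 3^3 = 108; next = 107
base 3: 107 = 3^(3 + 1) + 2·3^2 + 2·3 + 2; at 4: 4^(4 + 1) + 2·4^2 + 2·4 + 2 = 1066; next = 1065
base 4: 1065 = 4^(4 + 1) + 2·4^2 + 2·4 + 1; at 5: 5^(5 + 1) + 2·5^2 + 2·5 + 1 = 15686; next = 15685

280020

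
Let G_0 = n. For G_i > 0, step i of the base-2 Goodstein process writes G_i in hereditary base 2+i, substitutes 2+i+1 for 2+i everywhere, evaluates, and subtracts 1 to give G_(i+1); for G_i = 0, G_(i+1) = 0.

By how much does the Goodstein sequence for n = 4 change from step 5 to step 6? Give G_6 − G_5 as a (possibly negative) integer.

30

[0] 4 ≡ 2^2 (base 2). Lift 3: 27. −1: 26.
[1] 26 ≡ 2·3^2 + 2·3 + 2 (base 3). Lift 4: 42. −1: 41.
[2] 41 ≡ 2·4^2 + 2·4 + 1 (base 4). Lift 5: 61. −1: 60.
[3] 60 ≡ 2·5^2 + 2·5 (base 5). Lift 6: 84. −1: 83.
[4] 83 ≡ 2·6^2 + 6 + 5 (base 6). Lift 7: 110. −1: 109.
[5] 109 ≡ 2·7^2 + 7 + 4 (base 7). Lift 8: 140. −1: 139.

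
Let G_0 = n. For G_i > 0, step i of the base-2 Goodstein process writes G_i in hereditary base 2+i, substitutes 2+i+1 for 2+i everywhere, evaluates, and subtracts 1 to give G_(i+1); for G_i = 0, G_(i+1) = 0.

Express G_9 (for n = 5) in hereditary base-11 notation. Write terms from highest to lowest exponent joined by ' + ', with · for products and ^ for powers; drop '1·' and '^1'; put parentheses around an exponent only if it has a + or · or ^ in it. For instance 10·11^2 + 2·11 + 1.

3·11^3 + 3·11^2 + 2·11 + 4

(0) 5|_2 = 2^2 + 1 ↦ 3^3 + 1|_3 = 28 ⇒ 27
(1) 27|_3 = 3^3 ↦ 4^4|_4 = 256 ⇒ 255
(2) 255|_4 = 3·4^3 + 3·4^2 + 3·4 + 3 ↦ 3·5^3 + 3·5^2 + 3·5 + 3|_5 = 468 ⇒ 467
(3) 467|_5 = 3·5^3 + 3·5^2 + 3·5 + 2 ↦ 3·6^3 + 3·6^2 + 3·6 + 2|_6 = 776 ⇒ 775
(4) 775|_6 = 3·6^3 + 3·6^2 + 3·6 + 1 ↦ 3·7^3 + 3·7^2 + 3·7 + 1|_7 = 1198 ⇒ 1197
(5) 1197|_7 = 3·7^3 + 3·7^2 + 3·7 ↦ 3·8^3 + 3·8^2 + 3·8|_8 = 1752 ⇒ 1751
(6) 1751|_8 = 3·8^3 + 3·8^2 + 2·8 + 7 ↦ 3·9^3 + 3·9^2 + 2·9 + 7|_9 = 2455 ⇒ 2454
(7) 2454|_9 = 3·9^3 + 3·9^2 + 2·9 + 6 ↦ 3·10^3 + 3·10^2 + 2·10 + 6|_10 = 3326 ⇒ 3325
(8) 3325|_10 = 3·10^3 + 3·10^2 + 2·10 + 5 ↦ 3·11^3 + 3·11^2 + 2·11 + 5|_11 = 4383 ⇒ 4382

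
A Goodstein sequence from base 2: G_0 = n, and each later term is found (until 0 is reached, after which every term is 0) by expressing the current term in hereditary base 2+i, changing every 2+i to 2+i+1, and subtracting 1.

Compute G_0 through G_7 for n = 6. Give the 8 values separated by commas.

6, 29, 257, 3125, 46655, 98039, 187243, 332147

base 2: 6 = 2^2 + 2; at 3: 3^3 + 3 = 30; next = 29
base 3: 29 = 3^3 + 2; at 4: 4^4 + 2 = 258; next = 257
base 4: 257 = 4^4 + 1; at 5: 5^5 + 1 = 3126; next = 3125
base 5: 3125 = 5^5; at 6: 6^6 = 46656; next = 46655
base 6: 46655 = 5·6^5 + 5·6^4 + 5·6^3 + 5·6^2 + 5·6 + 5; at 7: 5·7^5 + 5·7^4 + 5·7^3 + 5·7^2 + 5·7 + 5 = 98040; next = 98039
base 7: 98039 = 5·7^5 + 5·7^4 + 5·7^3 + 5·7^2 + 5·7 + 4; at 8: 5·8^5 + 5·8^4 + 5·8^3 + 5·8^2 + 5·8 + 4 = 187244; next = 187243
base 8: 187243 = 5·8^5 + 5·8^4 + 5·8^3 + 5·8^2 + 5·8 + 3; at 9: 5·9^5 + 5·9^4 + 5·9^3 + 5·9^2 + 5·9 + 3 = 332148; next = 332147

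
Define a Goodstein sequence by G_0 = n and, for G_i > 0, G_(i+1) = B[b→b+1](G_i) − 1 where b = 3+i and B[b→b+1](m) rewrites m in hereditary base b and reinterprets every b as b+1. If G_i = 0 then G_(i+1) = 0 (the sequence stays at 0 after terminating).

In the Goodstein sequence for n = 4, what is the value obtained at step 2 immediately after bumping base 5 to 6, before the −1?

(0) 4|_3 = 3 + 1 ↦ 4 + 1|_4 = 5 ⇒ 4
(1) 4|_4 = 4 ↦ 5|_5 = 5 ⇒ 4

4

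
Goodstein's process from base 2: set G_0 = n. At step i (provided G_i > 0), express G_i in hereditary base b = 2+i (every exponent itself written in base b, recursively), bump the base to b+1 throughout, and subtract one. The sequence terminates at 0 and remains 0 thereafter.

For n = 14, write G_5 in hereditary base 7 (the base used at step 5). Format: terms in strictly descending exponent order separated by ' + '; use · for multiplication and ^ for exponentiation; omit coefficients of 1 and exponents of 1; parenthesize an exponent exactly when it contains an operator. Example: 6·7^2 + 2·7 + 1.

7^(7 + 1) + 5·7^5 + 5·7^4 + 5·7^3 + 5·7^2 + 5·7 + 4

step 0: 14 = 2^(2 + 1) + 2^2 + 2; sub 3 for 2: 3^(3 + 1) + 3^3 + 3; = 111; G_1 = 111−1 = 110
step 1: 110 = 3^(3 + 1) + 3^3 + 2; sub 4 for 3: 4^(4 + 1) + 4^4 + 2; = 1282; G_2 = 1282−1 = 1281
step 2: 1281 = 4^(4 + 1) + 4^4 + 1; sub 5 for 4: 5^(5 + 1) + 5^5 + 1; = 18751; G_3 = 18751−1 = 18750
step 3: 18750 = 5^(5 + 1) + 5^5; sub 6 for 5: 6^(6 + 1) + 6^6; = 326592; G_4 = 326592−1 = 326591
step 4: 326591 = 6^(6 + 1) + 5·6^5 + 5·6^4 + 5·6^3 + 5·6^2 + 5·6 + 5; sub 7 for 6: 7^(7 + 1) + 5·7^5 + 5·7^4 + 5·7^3 + 5·7^2 + 5·7 + 5; = 5862841; G_5 = 5862841−1 = 5862840
step 5: 5862840 = 7^(7 + 1) + 5·7^5 + 5·7^4 + 5·7^3 + 5·7^2 + 5·7 + 4; sub 8 for 7: 8^(8 + 1) + 5·8^5 + 5·8^4 + 5·8^3 + 5·8^2 + 5·8 + 4; = 134404972; G_6 = 134404972−1 = 134404971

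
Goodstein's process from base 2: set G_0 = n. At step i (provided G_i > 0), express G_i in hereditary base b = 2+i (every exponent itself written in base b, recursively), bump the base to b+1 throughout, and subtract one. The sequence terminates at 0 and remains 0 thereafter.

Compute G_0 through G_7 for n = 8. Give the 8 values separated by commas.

(0) 8|_2 = 2^(2 + 1) ↦ 3^(3 + 1)|_3 = 81 ⇒ 80
(1) 80|_3 = 2·3^3 + 2·3^2 + 2·3 + 2 ↦ 2·4^4 + 2·4^2 + 2·4 + 2|_4 = 554 ⇒ 553
(2) 553|_4 = 2·4^4 + 2·4^2 + 2·4 + 1 ↦ 2·5^5 + 2·5^2 + 2·5 + 1|_5 = 6311 ⇒ 6310
(3) 6310|_5 = 2·5^5 + 2·5^2 + 2·5 ↦ 2·6^6 + 2·6^2 + 2·6|_6 = 93396 ⇒ 93395
(4) 93395|_6 = 2·6^6 + 2·6^2 + 6 + 5 ↦ 2·7^7 + 2·7^2 + 7 + 5|_7 = 1647196 ⇒ 1647195
(5) 1647195|_7 = 2·7^7 + 2·7^2 + 7 + 4 ↦ 2·8^8 + 2·8^2 + 8 + 4|_8 = 33554572 ⇒ 33554571
(6) 33554571|_8 = 2·8^8 + 2·8^2 + 8 + 3 ↦ 2·9^9 + 2·9^2 + 9 + 3|_9 = 774841152 ⇒ 774841151

8, 80, 553, 6310, 93395, 1647195, 33554571, 774841151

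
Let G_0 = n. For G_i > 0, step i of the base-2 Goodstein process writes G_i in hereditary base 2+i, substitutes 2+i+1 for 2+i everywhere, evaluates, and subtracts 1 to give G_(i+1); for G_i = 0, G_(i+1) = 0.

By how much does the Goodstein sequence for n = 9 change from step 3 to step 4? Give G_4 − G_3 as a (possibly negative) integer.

G_0=9  [base 2] 2^(2 + 1) + 1  →[2↦3]→  3^(3 + 1) + 1 = 82  −1 ⇒ G_1=81
G_1=81  [base 3] 3^(3 + 1)  →[3↦4]→  4^(4 + 1) = 1024  −1 ⇒ G_2=1023
G_2=1023  [base 4] 3·4^4 + 3·4^3 + 3·4^2 + 3·4 + 3  →[4↦5]→  3·5^5 + 3·5^3 + 3·5^2 + 3·5 + 3 = 9843  −1 ⇒ G_3=9842
G_3=9842  [base 5] 3·5^5 + 3·5^3 + 3·5^2 + 3·5 + 2  →[5↦6]→  3·6^6 + 3·6^3 + 3·6^2 + 3·6 + 2 = 140744  −1 ⇒ G_4=140743

130901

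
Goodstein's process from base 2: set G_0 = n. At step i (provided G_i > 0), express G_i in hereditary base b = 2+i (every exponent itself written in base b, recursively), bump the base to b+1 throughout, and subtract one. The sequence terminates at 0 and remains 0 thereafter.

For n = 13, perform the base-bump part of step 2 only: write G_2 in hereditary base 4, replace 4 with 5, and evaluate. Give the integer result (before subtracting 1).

[0] 13 ≡ 2^(2 + 1) + 2^2 + 1 (base 2). Lift 3: 109. −1: 108.
[1] 108 ≡ 3^(3 + 1) + 3^3 (base 3). Lift 4: 1280. −1: 1279.
[2] 1279 ≡ 4^(4 + 1) + 3·4^3 + 3·4^2 + 3·4 + 3 (base 4). Lift 5: 16093. −1: 16092.

16093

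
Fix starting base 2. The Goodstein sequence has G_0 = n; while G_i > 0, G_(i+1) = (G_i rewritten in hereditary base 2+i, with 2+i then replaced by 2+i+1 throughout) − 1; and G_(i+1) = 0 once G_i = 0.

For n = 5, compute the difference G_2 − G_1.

228

G_0 = 5. HB_2(5) = 2^2 + 1. Bump = 28. G_1 = 27.
G_1 = 27. HB_3(27) = 3^3. Bump = 256. G_2 = 255.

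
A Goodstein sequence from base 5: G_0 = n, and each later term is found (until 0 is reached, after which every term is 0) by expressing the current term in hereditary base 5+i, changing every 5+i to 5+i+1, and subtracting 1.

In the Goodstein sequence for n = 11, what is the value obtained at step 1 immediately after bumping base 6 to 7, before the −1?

[0] 11 ≡ 2·5 + 1 (base 5). Lift 6: 13. −1: 12.
[1] 12 ≡ 2·6 (base 6). Lift 7: 14. −1: 13.

14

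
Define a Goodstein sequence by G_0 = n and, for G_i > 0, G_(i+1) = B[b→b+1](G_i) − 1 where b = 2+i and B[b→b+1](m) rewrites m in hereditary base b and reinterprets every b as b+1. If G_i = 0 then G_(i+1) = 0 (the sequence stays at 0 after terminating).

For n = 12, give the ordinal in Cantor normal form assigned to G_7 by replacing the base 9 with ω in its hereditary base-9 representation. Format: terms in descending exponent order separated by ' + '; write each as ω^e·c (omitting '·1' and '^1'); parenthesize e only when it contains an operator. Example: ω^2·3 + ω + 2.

ω^(ω + 1) + ω^2·2 + ω + 2

12 —HB2→ 2^(2 + 1) + 2^2 —bump→ 3^(3 + 1) + 3^3 = 108 —(−1)→ 107
107 —HB3→ 3^(3 + 1) + 2·3^2 + 2·3 + 2 —bump→ 4^(4 + 1) + 2·4^2 + 2·4 + 2 = 1066 —(−1)→ 1065
1065 —HB4→ 4^(4 + 1) + 2·4^2 + 2·4 + 1 —bump→ 5^(5 + 1) + 2·5^2 + 2·5 + 1 = 15686 —(−1)→ 15685
15685 —HB5→ 5^(5 + 1) + 2·5^2 + 2·5 —bump→ 6^(6 + 1) + 2·6^2 + 2·6 = 280020 —(−1)→ 280019
280019 —HB6→ 6^(6 + 1) + 2·6^2 + 6 + 5 —bump→ 7^(7 + 1) + 2·7^2 + 7 + 5 = 5764911 —(−1)→ 5764910
5764910 —HB7→ 7^(7 + 1) + 2·7^2 + 7 + 4 —bump→ 8^(8 + 1) + 2·8^2 + 8 + 4 = 134217868 —(−1)→ 134217867
134217867 —HB8→ 8^(8 + 1) + 2·8^2 + 8 + 3 —bump→ 9^(9 + 1) + 2·9^2 + 9 + 3 = 3486784575 —(−1)→ 3486784574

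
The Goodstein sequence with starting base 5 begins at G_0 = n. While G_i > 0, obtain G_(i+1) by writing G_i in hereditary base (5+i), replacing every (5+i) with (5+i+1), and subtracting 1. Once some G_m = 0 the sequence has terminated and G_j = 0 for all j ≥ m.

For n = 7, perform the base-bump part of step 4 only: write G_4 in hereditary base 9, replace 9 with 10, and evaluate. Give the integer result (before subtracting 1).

G_0 = 7. HB_5(7) = 5 + 2. Bump = 8. G_1 = 7.
G_1 = 7. HB_6(7) = 6 + 1. Bump = 8. G_2 = 7.
G_2 = 7. HB_7(7) = 7. Bump = 8. G_3 = 7.
G_3 = 7. HB_8(7) = 7. Bump = 7. G_4 = 6.
G_4 = 6. HB_9(6) = 6. Bump = 6. G_5 = 5.

6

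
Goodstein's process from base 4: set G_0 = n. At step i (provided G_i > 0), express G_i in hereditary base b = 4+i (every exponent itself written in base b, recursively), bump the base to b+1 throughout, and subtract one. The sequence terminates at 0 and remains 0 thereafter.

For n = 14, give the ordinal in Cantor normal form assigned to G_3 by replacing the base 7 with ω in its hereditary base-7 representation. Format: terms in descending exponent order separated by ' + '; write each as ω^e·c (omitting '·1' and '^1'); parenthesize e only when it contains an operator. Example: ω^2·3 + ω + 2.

ω·2 + 6

[0] 14 ≡ 3·4 + 2 (base 4). Lift 5: 17. −1: 16.
[1] 16 ≡ 3·5 + 1 (base 5). Lift 6: 19. −1: 18.
[2] 18 ≡ 3·6 (base 6). Lift 7: 21. −1: 20.
[3] 20 ≡ 2·7 + 6 (base 7). Lift 8: 22. −1: 21.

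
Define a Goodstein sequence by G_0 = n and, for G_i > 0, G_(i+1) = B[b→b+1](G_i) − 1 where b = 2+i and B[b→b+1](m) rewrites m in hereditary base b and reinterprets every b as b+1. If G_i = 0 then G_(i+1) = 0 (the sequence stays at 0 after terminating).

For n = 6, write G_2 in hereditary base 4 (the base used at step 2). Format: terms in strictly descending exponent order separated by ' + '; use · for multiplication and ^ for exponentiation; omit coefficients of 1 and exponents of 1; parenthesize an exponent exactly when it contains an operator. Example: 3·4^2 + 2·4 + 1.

4^4 + 1

G_0=6  [base 2] 2^2 + 2  →[2↦3]→  3^3 + 3 = 30  −1 ⇒ G_1=29
G_1=29  [base 3] 3^3 + 2  →[3↦4]→  4^4 + 2 = 258  −1 ⇒ G_2=257
G_2=257  [base 4] 4^4 + 1  →[4↦5]→  5^5 + 1 = 3126  −1 ⇒ G_3=3125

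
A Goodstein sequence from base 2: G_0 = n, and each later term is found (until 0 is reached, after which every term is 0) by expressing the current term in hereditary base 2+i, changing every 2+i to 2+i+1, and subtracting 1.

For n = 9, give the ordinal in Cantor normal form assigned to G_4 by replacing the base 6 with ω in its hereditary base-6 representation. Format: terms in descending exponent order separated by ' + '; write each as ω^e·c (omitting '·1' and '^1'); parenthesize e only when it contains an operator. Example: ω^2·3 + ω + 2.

ω^ω·3 + ω^3·3 + ω^2·3 + ω·3 + 1

G_0=9  [base 2] 2^(2 + 1) + 1  →[2↦3]→  3^(3 + 1) + 1 = 82  −1 ⇒ G_1=81
G_1=81  [base 3] 3^(3 + 1)  →[3↦4]→  4^(4 + 1) = 1024  −1 ⇒ G_2=1023
G_2=1023  [base 4] 3·4^4 + 3·4^3 + 3·4^2 + 3·4 + 3  →[4↦5]→  3·5^5 + 3·5^3 + 3·5^2 + 3·5 + 3 = 9843  −1 ⇒ G_3=9842
G_3=9842  [base 5] 3·5^5 + 3·5^3 + 3·5^2 + 3·5 + 2  →[5↦6]→  3·6^6 + 3·6^3 + 3·6^2 + 3·6 + 2 = 140744  −1 ⇒ G_4=140743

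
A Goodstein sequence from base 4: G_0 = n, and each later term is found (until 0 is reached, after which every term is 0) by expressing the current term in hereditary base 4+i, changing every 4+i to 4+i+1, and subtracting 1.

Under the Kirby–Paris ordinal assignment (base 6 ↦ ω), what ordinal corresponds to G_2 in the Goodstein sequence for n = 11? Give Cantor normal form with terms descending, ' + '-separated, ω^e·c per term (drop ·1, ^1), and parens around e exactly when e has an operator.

ω·2 + 1

G_0=11  [base 4] 2·4 + 3  →[4↦5]→  2·5 + 3 = 13  −1 ⇒ G_1=12
G_1=12  [base 5] 2·5 + 2  →[5↦6]→  2·6 + 2 = 14  −1 ⇒ G_2=13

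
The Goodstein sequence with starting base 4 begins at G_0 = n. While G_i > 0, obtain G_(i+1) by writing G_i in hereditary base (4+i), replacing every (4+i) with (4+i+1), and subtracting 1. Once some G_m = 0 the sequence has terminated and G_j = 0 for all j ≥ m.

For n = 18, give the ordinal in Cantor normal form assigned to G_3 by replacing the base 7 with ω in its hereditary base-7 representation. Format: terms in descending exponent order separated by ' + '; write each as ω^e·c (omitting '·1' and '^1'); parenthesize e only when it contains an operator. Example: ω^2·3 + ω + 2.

ω·6 + 6

step 0: 18 = 4^2 + 2; sub 5 for 4: 5^2 + 2; = 27; G_1 = 27−1 = 26
step 1: 26 = 5^2 + 1; sub 6 for 5: 6^2 + 1; = 37; G_2 = 37−1 = 36
step 2: 36 = 6^2; sub 7 for 6: 7^2; = 49; G_3 = 49−1 = 48
step 3: 48 = 6·7 + 6; sub 8 for 7: 6·8 + 6; = 54; G_4 = 54−1 = 53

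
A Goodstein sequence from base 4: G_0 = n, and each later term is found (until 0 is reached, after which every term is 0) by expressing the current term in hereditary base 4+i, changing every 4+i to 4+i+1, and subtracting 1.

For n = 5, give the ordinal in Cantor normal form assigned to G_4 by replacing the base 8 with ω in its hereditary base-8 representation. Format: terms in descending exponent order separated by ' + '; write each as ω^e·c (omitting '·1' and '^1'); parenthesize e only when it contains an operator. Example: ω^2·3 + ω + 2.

3

(0) 5|_4 = 4 + 1 ↦ 5 + 1|_5 = 6 ⇒ 5
(1) 5|_5 = 5 ↦ 6|_6 = 6 ⇒ 5
(2) 5|_6 = 5 ↦ 5|_7 = 5 ⇒ 4
(3) 4|_7 = 4 ↦ 4|_8 = 4 ⇒ 3
(4) 3|_8 = 3 ↦ 3|_9 = 3 ⇒ 2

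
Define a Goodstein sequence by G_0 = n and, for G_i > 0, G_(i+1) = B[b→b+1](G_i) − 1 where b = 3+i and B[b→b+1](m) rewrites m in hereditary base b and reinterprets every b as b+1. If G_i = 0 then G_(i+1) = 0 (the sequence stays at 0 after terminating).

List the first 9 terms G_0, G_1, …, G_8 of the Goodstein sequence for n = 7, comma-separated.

7, 8, 9, 9, 9, 9, 9, 9, 8

i=0: 7 = 2·3 + 1 (b=3); 3→4: 2·4 + 1 = 9; 9−1 = 8
i=1: 8 = 2·4 (b=4); 4→5: 2·5 = 10; 10−1 = 9
i=2: 9 = 5 + 4 (b=5); 5→6: 6 + 4 = 10; 10−1 = 9
i=3: 9 = 6 + 3 (b=6); 6→7: 7 + 3 = 10; 10−1 = 9
i=4: 9 = 7 + 2 (b=7); 7→8: 8 + 2 = 10; 10−1 = 9
i=5: 9 = 8 + 1 (b=8); 8→9: 9 + 1 = 10; 10−1 = 9
i=6: 9 = 9 (b=9); 9→10: 10 = 10; 10−1 = 9
i=7: 9 = 9 (b=10); 10→11: 9 = 9; 9−1 = 8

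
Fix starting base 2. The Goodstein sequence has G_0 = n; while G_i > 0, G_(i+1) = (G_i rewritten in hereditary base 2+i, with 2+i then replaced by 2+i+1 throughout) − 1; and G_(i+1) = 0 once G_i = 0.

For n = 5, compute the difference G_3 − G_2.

5 —HB2→ 2^2 + 1 —bump→ 3^3 + 1 = 28 —(−1)→ 27
27 —HB3→ 3^3 —bump→ 4^4 = 256 —(−1)→ 255
255 —HB4→ 3·4^3 + 3·4^2 + 3·4 + 3 —bump→ 3·5^3 + 3·5^2 + 3·5 + 3 = 468 —(−1)→ 467

212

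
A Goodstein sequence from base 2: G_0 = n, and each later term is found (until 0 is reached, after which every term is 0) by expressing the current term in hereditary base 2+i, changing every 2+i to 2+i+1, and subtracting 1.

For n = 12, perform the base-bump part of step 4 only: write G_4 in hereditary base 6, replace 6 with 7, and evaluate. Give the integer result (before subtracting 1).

5764911

G_0 = 12. HB_2(12) = 2^(2 + 1) + 2^2. Bump = 108. G_1 = 107.
G_1 = 107. HB_3(107) = 3^(3 + 1) + 2·3^2 + 2·3 + 2. Bump = 1066. G_2 = 1065.
G_2 = 1065. HB_4(1065) = 4^(4 + 1) + 2·4^2 + 2·4 + 1. Bump = 15686. G_3 = 15685.
G_3 = 15685. HB_5(15685) = 5^(5 + 1) + 2·5^2 + 2·5. Bump = 280020. G_4 = 280019.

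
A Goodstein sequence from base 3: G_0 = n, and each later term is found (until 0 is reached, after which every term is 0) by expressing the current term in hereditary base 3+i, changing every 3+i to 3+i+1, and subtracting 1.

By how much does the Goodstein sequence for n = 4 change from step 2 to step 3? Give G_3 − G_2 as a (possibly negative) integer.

-1

(0) 4|_3 = 3 + 1 ↦ 4 + 1|_4 = 5 ⇒ 4
(1) 4|_4 = 4 ↦ 5|_5 = 5 ⇒ 4
(2) 4|_5 = 4 ↦ 4|_6 = 4 ⇒ 3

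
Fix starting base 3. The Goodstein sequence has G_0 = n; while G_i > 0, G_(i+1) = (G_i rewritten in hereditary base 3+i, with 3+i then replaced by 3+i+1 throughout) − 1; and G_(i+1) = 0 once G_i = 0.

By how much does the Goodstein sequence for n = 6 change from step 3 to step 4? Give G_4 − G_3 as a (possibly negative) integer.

0

G_0 = 6. HB_3(6) = 2·3. Bump = 8. G_1 = 7.
G_1 = 7. HB_4(7) = 4 + 3. Bump = 8. G_2 = 7.
G_2 = 7. HB_5(7) = 5 + 2. Bump = 8. G_3 = 7.
G_3 = 7. HB_6(7) = 6 + 1. Bump = 8. G_4 = 7.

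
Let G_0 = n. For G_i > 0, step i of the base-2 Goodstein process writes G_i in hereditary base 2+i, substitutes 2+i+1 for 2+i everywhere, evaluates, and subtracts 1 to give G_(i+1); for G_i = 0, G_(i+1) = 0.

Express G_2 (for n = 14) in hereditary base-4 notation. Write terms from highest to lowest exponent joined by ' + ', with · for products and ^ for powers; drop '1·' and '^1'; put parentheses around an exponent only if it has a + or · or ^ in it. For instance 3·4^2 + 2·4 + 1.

G_0 = 14. HB_2(14) = 2^(2 + 1) + 2^2 + 2. Bump = 111. G_1 = 110.
G_1 = 110. HB_3(110) = 3^(3 + 1) + 3^3 + 2. Bump = 1282. G_2 = 1281.

4^(4 + 1) + 4^4 + 1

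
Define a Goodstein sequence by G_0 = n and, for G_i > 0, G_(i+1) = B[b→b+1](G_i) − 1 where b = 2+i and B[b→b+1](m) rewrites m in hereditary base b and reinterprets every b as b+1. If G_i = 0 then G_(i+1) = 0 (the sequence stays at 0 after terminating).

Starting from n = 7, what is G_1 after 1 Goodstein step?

step 0: 7 = 2^2 + 2 + 1; sub 3 for 2: 3^3 + 3 + 1; = 31; G_1 = 31−1 = 30
step 1: 30 = 3^3 + 3; sub 4 for 3: 4^4 + 4; = 260; G_2 = 260−1 = 259

30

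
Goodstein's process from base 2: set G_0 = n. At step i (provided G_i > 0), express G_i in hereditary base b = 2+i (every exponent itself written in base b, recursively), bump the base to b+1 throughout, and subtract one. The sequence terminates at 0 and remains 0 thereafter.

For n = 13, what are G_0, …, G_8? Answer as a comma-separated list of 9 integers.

G_0 = 13. HB_2(13) = 2^(2 + 1) + 2^2 + 1. Bump = 109. G_1 = 108.
G_1 = 108. HB_3(108) = 3^(3 + 1) + 3^3. Bump = 1280. G_2 = 1279.
G_2 = 1279. HB_4(1279) = 4^(4 + 1) + 3·4^3 + 3·4^2 + 3·4 + 3. Bump = 16093. G_3 = 16092.
G_3 = 16092. HB_5(16092) = 5^(5 + 1) + 3·5^3 + 3·5^2 + 3·5 + 2. Bump = 280712. G_4 = 280711.
G_4 = 280711. HB_6(280711) = 6^(6 + 1) + 3·6^3 + 3·6^2 + 3·6 + 1. Bump = 5765999. G_5 = 5765998.
G_5 = 5765998. HB_7(5765998) = 7^(7 + 1) + 3·7^3 + 3·7^2 + 3·7. Bump = 134219480. G_6 = 134219479.
G_6 = 134219479. HB_8(134219479) = 8^(8 + 1) + 3·8^3 + 3·8^2 + 2·8 + 7. Bump = 3486786856. G_7 = 3486786855.
G_7 = 3486786855. HB_9(3486786855) = 9^(9 + 1) + 3·9^3 + 3·9^2 + 2·9 + 6. Bump = 100000003326. G_8 = 100000003325.

13, 108, 1279, 16092, 280711, 5765998, 134219479, 3486786855, 100000003325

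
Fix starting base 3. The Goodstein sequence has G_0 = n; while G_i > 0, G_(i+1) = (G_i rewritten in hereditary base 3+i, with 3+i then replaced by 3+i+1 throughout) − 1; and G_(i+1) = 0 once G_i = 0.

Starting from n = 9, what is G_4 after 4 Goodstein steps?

(0) 9|_3 = 3^2 ↦ 4^2|_4 = 16 ⇒ 15
(1) 15|_4 = 3·4 + 3 ↦ 3·5 + 3|_5 = 18 ⇒ 17
(2) 17|_5 = 3·5 + 2 ↦ 3·6 + 2|_6 = 20 ⇒ 19
(3) 19|_6 = 3·6 + 1 ↦ 3·7 + 1|_7 = 22 ⇒ 21
(4) 21|_7 = 3·7 ↦ 3·8|_8 = 24 ⇒ 23

21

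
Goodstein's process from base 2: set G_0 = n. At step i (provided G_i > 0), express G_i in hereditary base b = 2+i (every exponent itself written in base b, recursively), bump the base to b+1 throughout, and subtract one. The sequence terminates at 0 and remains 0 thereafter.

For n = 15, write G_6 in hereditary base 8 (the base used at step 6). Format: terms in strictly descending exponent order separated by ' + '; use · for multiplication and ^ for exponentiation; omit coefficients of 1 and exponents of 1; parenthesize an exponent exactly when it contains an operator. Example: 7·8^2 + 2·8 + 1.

G_0=15  [base 2] 2^(2 + 1) + 2^2 + 2 + 1  →[2↦3]→  3^(3 + 1) + 3^3 + 3 + 1 = 112  −1 ⇒ G_1=111
G_1=111  [base 3] 3^(3 + 1) + 3^3 + 3  →[3↦4]→  4^(4 + 1) + 4^4 + 4 = 1284  −1 ⇒ G_2=1283
G_2=1283  [base 4] 4^(4 + 1) + 4^4 + 3  →[4↦5]→  5^(5 + 1) + 5^5 + 3 = 18753  −1 ⇒ G_3=18752
G_3=18752  [base 5] 5^(5 + 1) + 5^5 + 2  →[5↦6]→  6^(6 + 1) + 6^6 + 2 = 326594  −1 ⇒ G_4=326593
G_4=326593  [base 6] 6^(6 + 1) + 6^6 + 1  →[6↦7]→  7^(7 + 1) + 7^7 + 1 = 6588345  −1 ⇒ G_5=6588344
G_5=6588344  [base 7] 7^(7 + 1) + 7^7  →[7↦8]→  8^(8 + 1) + 8^8 = 150994944  −1 ⇒ G_6=150994943
G_6=150994943  [base 8] 8^(8 + 1) + 7·8^7 + 7·8^6 + 7·8^5 + 7·8^4 + 7·8^3 + 7·8^2 + 7·8 + 7  →[8↦9]→  9^(9 + 1) + 7·9^7 + 7·9^6 + 7·9^5 + 7·9^4 + 7·9^3 + 7·9^2 + 7·9 + 7 = 3524450281  −1 ⇒ G_7=3524450280

8^(8 + 1) + 7·8^7 + 7·8^6 + 7·8^5 + 7·8^4 + 7·8^3 + 7·8^2 + 7·8 + 7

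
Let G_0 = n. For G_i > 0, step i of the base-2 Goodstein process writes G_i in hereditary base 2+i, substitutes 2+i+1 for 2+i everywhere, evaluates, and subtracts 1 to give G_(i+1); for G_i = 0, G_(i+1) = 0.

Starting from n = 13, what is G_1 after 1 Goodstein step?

G_0 = 13. HB_2(13) = 2^(2 + 1) + 2^2 + 1. Bump = 109. G_1 = 108.
G_1 = 108. HB_3(108) = 3^(3 + 1) + 3^3. Bump = 1280. G_2 = 1279.

108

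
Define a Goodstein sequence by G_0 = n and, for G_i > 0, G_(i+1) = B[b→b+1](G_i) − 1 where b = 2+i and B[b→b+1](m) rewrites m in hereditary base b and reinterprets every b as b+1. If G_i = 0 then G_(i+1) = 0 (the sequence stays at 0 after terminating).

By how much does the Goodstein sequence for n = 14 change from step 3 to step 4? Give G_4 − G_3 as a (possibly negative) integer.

(0) 14|_2 = 2^(2 + 1) + 2^2 + 2 ↦ 3^(3 + 1) + 3^3 + 3|_3 = 111 ⇒ 110
(1) 110|_3 = 3^(3 + 1) + 3^3 + 2 ↦ 4^(4 + 1) + 4^4 + 2|_4 = 1282 ⇒ 1281
(2) 1281|_4 = 4^(4 + 1) + 4^4 + 1 ↦ 5^(5 + 1) + 5^5 + 1|_5 = 18751 ⇒ 18750
(3) 18750|_5 = 5^(5 + 1) + 5^5 ↦ 6^(6 + 1) + 6^6|_6 = 326592 ⇒ 326591

307841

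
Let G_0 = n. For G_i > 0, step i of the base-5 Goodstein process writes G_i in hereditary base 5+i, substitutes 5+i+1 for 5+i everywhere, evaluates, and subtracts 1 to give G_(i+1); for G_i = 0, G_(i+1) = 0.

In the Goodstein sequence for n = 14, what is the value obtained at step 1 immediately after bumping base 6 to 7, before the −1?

17

[0] 14 ≡ 2·5 + 4 (base 5). Lift 6: 16. −1: 15.
[1] 15 ≡ 2·6 + 3 (base 6). Lift 7: 17. −1: 16.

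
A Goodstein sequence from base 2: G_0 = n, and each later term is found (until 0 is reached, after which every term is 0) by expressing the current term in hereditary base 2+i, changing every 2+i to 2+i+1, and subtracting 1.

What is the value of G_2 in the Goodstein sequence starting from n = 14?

[0] 14 ≡ 2^(2 + 1) + 2^2 + 2 (base 2). Lift 3: 111. −1: 110.
[1] 110 ≡ 3^(3 + 1) + 3^3 + 2 (base 3). Lift 4: 1282. −1: 1281.
[2] 1281 ≡ 4^(4 + 1) + 4^4 + 1 (base 4). Lift 5: 18751. −1: 18750.

1281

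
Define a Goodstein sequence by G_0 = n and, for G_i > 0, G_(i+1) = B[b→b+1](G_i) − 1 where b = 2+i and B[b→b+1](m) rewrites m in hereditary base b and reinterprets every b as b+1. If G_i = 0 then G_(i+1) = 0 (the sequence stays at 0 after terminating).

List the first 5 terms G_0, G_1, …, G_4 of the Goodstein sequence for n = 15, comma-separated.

15, 111, 1283, 18752, 326593

15 —HB2→ 2^(2 + 1) + 2^2 + 2 + 1 —bump→ 3^(3 + 1) + 3^3 + 3 + 1 = 112 —(−1)→ 111
111 —HB3→ 3^(3 + 1) + 3^3 + 3 —bump→ 4^(4 + 1) + 4^4 + 4 = 1284 —(−1)→ 1283
1283 —HB4→ 4^(4 + 1) + 4^4 + 3 —bump→ 5^(5 + 1) + 5^5 + 3 = 18753 —(−1)→ 18752
18752 —HB5→ 5^(5 + 1) + 5^5 + 2 —bump→ 6^(6 + 1) + 6^6 + 2 = 326594 —(−1)→ 326593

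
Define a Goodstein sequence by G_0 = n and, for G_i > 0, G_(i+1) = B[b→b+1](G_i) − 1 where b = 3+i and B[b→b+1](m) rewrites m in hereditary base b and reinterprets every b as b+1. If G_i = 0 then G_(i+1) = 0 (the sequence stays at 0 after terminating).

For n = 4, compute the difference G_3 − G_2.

-1

base 3: 4 = 3 + 1; at 4: 4 + 1 = 5; next = 4
base 4: 4 = 4; at 5: 5 = 5; next = 4
base 5: 4 = 4; at 6: 4 = 4; next = 3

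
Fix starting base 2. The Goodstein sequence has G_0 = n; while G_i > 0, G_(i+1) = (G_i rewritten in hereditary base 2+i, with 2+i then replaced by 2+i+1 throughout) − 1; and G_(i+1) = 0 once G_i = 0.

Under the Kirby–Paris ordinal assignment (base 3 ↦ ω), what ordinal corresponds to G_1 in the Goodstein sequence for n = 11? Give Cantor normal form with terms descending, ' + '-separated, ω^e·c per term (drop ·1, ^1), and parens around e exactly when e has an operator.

ω^(ω + 1) + ω

i=0: 11 = 2^(2 + 1) + 2 + 1 (b=2); 2→3: 3^(3 + 1) + 3 + 1 = 85; 85−1 = 84
i=1: 84 = 3^(3 + 1) + 3 (b=3); 3→4: 4^(4 + 1) + 4 = 1028; 1028−1 = 1027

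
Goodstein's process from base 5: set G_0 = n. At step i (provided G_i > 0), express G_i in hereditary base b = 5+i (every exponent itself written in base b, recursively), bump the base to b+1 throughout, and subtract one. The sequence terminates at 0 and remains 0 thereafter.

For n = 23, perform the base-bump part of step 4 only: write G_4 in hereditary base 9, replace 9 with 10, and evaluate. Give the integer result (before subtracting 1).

step 0: 23 = 4·5 + 3; sub 6 for 5: 4·6 + 3; = 27; G_1 = 27−1 = 26
step 1: 26 = 4·6 + 2; sub 7 for 6: 4·7 + 2; = 30; G_2 = 30−1 = 29
step 2: 29 = 4·7 + 1; sub 8 for 7: 4·8 + 1; = 33; G_3 = 33−1 = 32
step 3: 32 = 4·8; sub 9 for 8: 4·9; = 36; G_4 = 36−1 = 35
step 4: 35 = 3·9 + 8; sub 10 for 9: 3·10 + 8; = 38; G_5 = 38−1 = 37

38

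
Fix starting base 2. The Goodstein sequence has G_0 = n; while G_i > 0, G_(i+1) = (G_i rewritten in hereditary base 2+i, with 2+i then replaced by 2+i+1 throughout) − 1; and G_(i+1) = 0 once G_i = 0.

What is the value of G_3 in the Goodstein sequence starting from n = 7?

[0] 7 ≡ 2^2 + 2 + 1 (base 2). Lift 3: 31. −1: 30.
[1] 30 ≡ 3^3 + 3 (base 3). Lift 4: 260. −1: 259.
[2] 259 ≡ 4^4 + 3 (base 4). Lift 5: 3128. −1: 3127.
[3] 3127 ≡ 5^5 + 2 (base 5). Lift 6: 46658. −1: 46657.

3127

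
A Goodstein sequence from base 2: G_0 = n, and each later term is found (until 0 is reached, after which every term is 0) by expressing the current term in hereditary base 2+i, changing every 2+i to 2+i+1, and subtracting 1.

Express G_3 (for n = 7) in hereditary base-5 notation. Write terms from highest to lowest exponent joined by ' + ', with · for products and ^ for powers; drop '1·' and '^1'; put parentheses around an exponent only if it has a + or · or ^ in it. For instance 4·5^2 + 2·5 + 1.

[0] 7 ≡ 2^2 + 2 + 1 (base 2). Lift 3: 31. −1: 30.
[1] 30 ≡ 3^3 + 3 (base 3). Lift 4: 260. −1: 259.
[2] 259 ≡ 4^4 + 3 (base 4). Lift 5: 3128. −1: 3127.
[3] 3127 ≡ 5^5 + 2 (base 5). Lift 6: 46658. −1: 46657.

5^5 + 2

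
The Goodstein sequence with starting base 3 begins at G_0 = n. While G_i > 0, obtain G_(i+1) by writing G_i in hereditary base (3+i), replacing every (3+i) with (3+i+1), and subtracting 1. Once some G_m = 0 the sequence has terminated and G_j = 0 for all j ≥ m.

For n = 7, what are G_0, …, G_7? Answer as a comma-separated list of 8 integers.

i=0: 7 = 2·3 + 1 (b=3); 3→4: 2·4 + 1 = 9; 9−1 = 8
i=1: 8 = 2·4 (b=4); 4→5: 2·5 = 10; 10−1 = 9
i=2: 9 = 5 + 4 (b=5); 5→6: 6 + 4 = 10; 10−1 = 9
i=3: 9 = 6 + 3 (b=6); 6→7: 7 + 3 = 10; 10−1 = 9
i=4: 9 = 7 + 2 (b=7); 7→8: 8 + 2 = 10; 10−1 = 9
i=5: 9 = 8 + 1 (b=8); 8→9: 9 + 1 = 10; 10−1 = 9
i=6: 9 = 9 (b=9); 9→10: 10 = 10; 10−1 = 9

7, 8, 9, 9, 9, 9, 9, 9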